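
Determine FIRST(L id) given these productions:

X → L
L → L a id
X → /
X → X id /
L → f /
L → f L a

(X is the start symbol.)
{ 'f' }

FIRST sets of the non-terminals involved (from the grammar, by fixed-point iteration):
  FIRST(L) = { 'f' }

To compute FIRST(L id), process the symbols left to right:
Symbol L is a non-terminal. Add FIRST(L) \ {ε} = { 'f' }
L is not nullable (ε ∉ FIRST(L)), so stop here.
FIRST(L id) = { 'f' }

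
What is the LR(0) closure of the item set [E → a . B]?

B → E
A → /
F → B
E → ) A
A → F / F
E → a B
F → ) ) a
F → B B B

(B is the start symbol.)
{ [B → . E], [E → . ) A], [E → . a B], [E → a . B] }

Start with: [E → a . B]
  [E → a . B] has the dot before B: add [B → . E]
  [B → . E] has the dot before E: add [E → . ) A], [E → . a B]
No further items can be added.

CLOSURE = { [B → . E], [E → . ) A], [E → . a B], [E → a . B] }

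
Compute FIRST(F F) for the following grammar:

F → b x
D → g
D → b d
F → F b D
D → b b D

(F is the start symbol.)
FIRST sets of the non-terminals involved (from the grammar, by fixed-point iteration):
  FIRST(F) = { 'b' }

To compute FIRST(F F), process the symbols left to right:
Symbol F is a non-terminal. Add FIRST(F) \ {ε} = { 'b' }
F is not nullable (ε ∉ FIRST(F)), so stop here.
FIRST(F F) = { 'b' }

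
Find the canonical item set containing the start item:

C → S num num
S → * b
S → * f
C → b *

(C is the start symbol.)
{ [C → . S num num], [C → . b *], [C' → . C], [S → . * b], [S → . * f] }

First, augment the grammar with C' → C
I₀ = CLOSURE({ [C' → . C] }):
  [C' → . C] has the dot before C: add [C → . S num num], [C → . b *]
  [C → . S num num] has the dot before S: add [S → . * b], [S → . * f]
No further items can be added.

I₀ = { [C → . S num num], [C → . b *], [C' → . C], [S → . * b], [S → . * f] }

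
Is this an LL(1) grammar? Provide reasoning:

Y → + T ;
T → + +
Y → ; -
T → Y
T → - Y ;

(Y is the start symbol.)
A grammar is LL(1) if for each non-terminal N with multiple productions, the predict sets of those productions are pairwise disjoint, where PREDICT(N → α) = (FIRST(α) \ {ε}) ∪ (FOLLOW(N) if α ⇒* ε).

Relevant sets:
  FIRST(Y) = { '+', ';' }

For Y:
  PREDICT(Y → '+' T ';') = { '+' }
  PREDICT(Y → ';' '-') = { ';' }
For T:
  PREDICT(T → '+' '+') = { '+' }
  PREDICT(T → Y) = { '+', ';' }
  PREDICT(T → '-' Y ';') = { '-' }

Conflict found: Predict set conflict for T: { '+' }
The grammar is NOT LL(1).

Answer: No. Predict set conflict for T: { '+' }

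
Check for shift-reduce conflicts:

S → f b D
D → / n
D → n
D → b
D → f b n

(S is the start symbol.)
No shift-reduce conflicts

A shift-reduce conflict occurs when an LR(0) state has both:
  - a complete (reduce) item [A → α .] (dot at the end), and
  - a shift item [B → β . c γ] (dot before a terminal).

Augment with S' → S and build the canonical LR(0) collection (I0 = CLOSURE({[S' → . S]}), then GOTO on every symbol after a dot until no new states appear). It has 12 states:
  I0: { [S → . f b D], [S' → . S] }  — shift
  I1: { [S' → S .] }  — accept
  I2: { [S → f . b D] }  — shift
  I3: { [D → . / n], [D → . b], [D → . f b n], [D → . n], [S → f b . D] }  — shift
  I4: { [D → / . n] }  — shift
  I5: { [S → f b D .] }  — reduce
  I6: { [D → b .] }  — reduce
  I7: { [D → f . b n] }  — shift
  I8: { [D → n .] }  — reduce
  I9: { [D → f b . n] }  — shift
  I10: { [D → f b n .] }  — reduce
  I11: { [D → / n .] }  — reduce

No state contains both a complete item and a shift item.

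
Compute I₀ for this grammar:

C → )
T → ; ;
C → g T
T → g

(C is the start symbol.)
{ [C → . )], [C → . g T], [C' → . C] }

First, augment the grammar with C' → C
I₀ = CLOSURE({ [C' → . C] }):
  [C' → . C] has the dot before C: add [C → . )], [C → . g T]
No further items can be added.

I₀ = { [C → . )], [C → . g T], [C' → . C] }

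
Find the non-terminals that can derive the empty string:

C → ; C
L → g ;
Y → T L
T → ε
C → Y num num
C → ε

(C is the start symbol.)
ε-productions: T → ε, C → ε
So T, C are immediately nullable.
No further non-terminal can be added: every production for the remaining non-terminals contains a terminal or a non-nullable non-terminal.
Nullable = { 'C', 'T' }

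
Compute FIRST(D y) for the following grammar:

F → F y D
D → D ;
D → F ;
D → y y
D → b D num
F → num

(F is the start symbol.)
FIRST sets of the non-terminals involved (from the grammar, by fixed-point iteration):
  FIRST(D) = { 'b', 'num', 'y' }

To compute FIRST(D y), process the symbols left to right:
Symbol D is a non-terminal. Add FIRST(D) \ {ε} = { 'b', 'num', 'y' }
D is not nullable (ε ∉ FIRST(D)), so stop here.
FIRST(D y) = { 'b', 'num', 'y' }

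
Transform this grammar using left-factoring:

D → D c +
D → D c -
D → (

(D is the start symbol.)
Left-factoring transforms A → αβ₁ | αβ₂ into A → αA' and A' → β₁ | β₂
(α is the longest common prefix among the alternatives). Repeat until
no nonterminal has two alternatives with a common prefix.

Round 1: D has alternatives sharing prefix 'D c'. Introduce D': D → D c D'
  Add: D' → +
  Add: D' → -

No remaining common prefixes — done.

Resulting grammar:
D → D c D'
D' → +
D' → -
D → (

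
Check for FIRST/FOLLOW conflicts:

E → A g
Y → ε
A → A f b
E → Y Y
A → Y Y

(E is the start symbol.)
A FIRST/FOLLOW conflict occurs when a non-terminal N has a nullable alternative N → β (β ⇒* ε) and another alternative N → α with FIRST(α) ∩ FOLLOW(N) ≠ ∅: on such a lookahead the parser cannot decide between expanding α and letting N vanish via β.

Nullable non-terminals: A, E, Y.
FIRST sets used below: FIRST(A) = { 'f', ε }, FIRST(Y) = { ε }

A: nullable alternative(s) A → Y Y; FOLLOW(A) = { 'f', 'g' }
  A → A f b: FIRST \ {ε} = { 'f' } — overlaps FOLLOW(A) on { 'f' }: CONFLICT
  A → Y Y: FIRST \ {ε} = { } — this is the only nullable alternative, skip

E: nullable alternative(s) E → Y Y; FOLLOW(E) = { $ }
  E → A g: FIRST \ {ε} = { 'f', 'g' } — disjoint from FOLLOW(E)
  E → Y Y: FIRST \ {ε} = { } — this is the only nullable alternative, skip
Y has a nullable alternative but only one production, so nothing to check.

So the grammar has 1 FIRST/FOLLOW conflict (marked CONFLICT above).

Answer: Yes. A → A f b with FOLLOW(A) on { 'f' }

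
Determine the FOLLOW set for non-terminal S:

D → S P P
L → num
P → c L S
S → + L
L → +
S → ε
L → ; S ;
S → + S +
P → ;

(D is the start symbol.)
{ $, '+', ';', 'c' }

To compute FOLLOW(S), find every occurrence of S on a right-hand side N → α S β: add FIRST(β) \ {ε}, and if β is empty or nullable also add FOLLOW(N). Iterate to a fixed point.

In D → S P P: S is followed by P P, add FIRST(P P) \ {ε} = { ';', 'c' }
In P → c L S: S is at the end, add FOLLOW(P)
In L → ; S ;: S is followed by ';', add FIRST(';') \ {ε} = { ';' }
In S → + S +: S is followed by '+', add FIRST('+') \ {ε} = { '+' }

The FOLLOW sets referred to above (computed the same way, to a fixed point):
  FOLLOW(P) = { $, ';', 'c' }

Taking the union: FOLLOW(S) = { $, '+', ';', 'c' }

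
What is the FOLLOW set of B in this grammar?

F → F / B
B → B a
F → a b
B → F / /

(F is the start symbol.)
To compute FOLLOW(B), find every occurrence of B on a right-hand side N → α B β: add FIRST(β) \ {ε}, and if β is empty or nullable also add FOLLOW(N). Iterate to a fixed point.

In F → F / B: B is at the end, add FOLLOW(F)
In B → B a: B is followed by a, add FIRST(a) \ {ε} = { 'a' }

The FOLLOW sets referred to above (computed the same way, to a fixed point):
  FOLLOW(F) = { $, '/' }

Taking the union: FOLLOW(B) = { $, '/', 'a' }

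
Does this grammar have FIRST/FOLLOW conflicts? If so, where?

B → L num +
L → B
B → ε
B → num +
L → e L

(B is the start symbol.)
Yes. B → L num '+' with FOLLOW(B) on { 'num' }; B → num '+' with FOLLOW(B) on { 'num' }

A FIRST/FOLLOW conflict occurs when a non-terminal N has a nullable alternative N → β (β ⇒* ε) and another alternative N → α with FIRST(α) ∩ FOLLOW(N) ≠ ∅: on such a lookahead the parser cannot decide between expanding α and letting N vanish via β.

Nullable non-terminals: B, L.
FIRST sets used below: FIRST(L) = { 'e', 'num', ε }, FIRST(B) = { 'e', 'num', ε }

B: nullable alternative(s) B → ε; FOLLOW(B) = { $, 'num' }
  B → L num +: FIRST \ {ε} = { 'e', 'num' } — overlaps FOLLOW(B) on { 'num' }: CONFLICT
  B → ε: FIRST \ {ε} = { } — this is the only nullable alternative, skip
  B → num +: FIRST \ {ε} = { 'num' } — overlaps FOLLOW(B) on { 'num' }: CONFLICT

L: nullable alternative(s) L → B; FOLLOW(L) = { 'num' }
  L → B: FIRST \ {ε} = { 'e', 'num' } — this is the only nullable alternative, skip
  L → e L: FIRST \ {ε} = { 'e' } — disjoint from FOLLOW(L)

So the grammar has 2 FIRST/FOLLOW conflicts (marked CONFLICT above).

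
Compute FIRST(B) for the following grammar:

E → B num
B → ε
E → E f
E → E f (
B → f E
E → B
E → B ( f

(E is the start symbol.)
{ 'f', ε }

To compute FIRST(B), examine every production with B on the left-hand side, reading each right-hand side left to right until a non-nullable symbol is reached.

From B → ε:
  - ε-production, so ε ∈ FIRST(B)
From B → f E:
  - f is a terminal: add 'f' and stop

Collecting: FIRST(B) = { 'f', ε }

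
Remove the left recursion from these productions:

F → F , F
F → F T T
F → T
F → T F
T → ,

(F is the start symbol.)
F is directly left-recursive. The standard transformation for
  A → A α₁ | ... | A α_m | β₁ | ... | β_n
is
  A  → β₁ A' | ... | β_n A'
  A' → α₁ A' | ... | α_m A' | ε

F → T becomes F → T F'
F → T F becomes F → T F F'
F → F , F becomes F' → , F F'
F → F T T becomes F' → T T F'
Add F' → ε

Productions for other non-terminals are unchanged:
  T → ,

Resulting grammar:
F → T F'
F → T F F'
F' → , F F'
F' → T T F'
F' → ε
T → ,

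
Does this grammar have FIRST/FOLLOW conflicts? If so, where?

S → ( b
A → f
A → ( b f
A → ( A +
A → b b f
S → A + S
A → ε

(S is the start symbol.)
A FIRST/FOLLOW conflict occurs when a non-terminal N has a nullable alternative N → β (β ⇒* ε) and another alternative N → α with FIRST(α) ∩ FOLLOW(N) ≠ ∅: on such a lookahead the parser cannot decide between expanding α and letting N vanish via β.

Nullable non-terminals: A.

A: nullable alternative(s) A → ε; FOLLOW(A) = { '+' }
  A → f: FIRST \ {ε} = { 'f' } — disjoint from FOLLOW(A)
  A → ( b f: FIRST \ {ε} = { '(' } — disjoint from FOLLOW(A)
  A → ( A +: FIRST \ {ε} = { '(' } — disjoint from FOLLOW(A)
  A → b b f: FIRST \ {ε} = { 'b' } — disjoint from FOLLOW(A)
  A → ε: FIRST \ {ε} = { } — this is the only nullable alternative, skip

S has no nullable alternative, so no FIRST/FOLLOW check is needed there.

No FIRST/FOLLOW conflicts found.

Answer: No FIRST/FOLLOW conflicts.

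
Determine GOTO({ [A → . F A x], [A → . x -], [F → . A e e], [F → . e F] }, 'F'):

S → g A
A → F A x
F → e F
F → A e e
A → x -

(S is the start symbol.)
GOTO(I, 'F') = CLOSURE({ [A → αX.β] : [A → α.Xβ] ∈ I, X = 'F' })

Items with dot before 'F', with the dot advanced:
  [A → . F A x] → [A → F . A x]
Closure of the advanced items:
  [A → F . A x] has the dot before A: add [A → . F A x], [A → . x -]
  [A → . F A x] has the dot before F: add [F → . e F], [F → . A e e]

GOTO = { [A → . F A x], [A → . x -], [A → F . A x], [F → . A e e], [F → . e F] }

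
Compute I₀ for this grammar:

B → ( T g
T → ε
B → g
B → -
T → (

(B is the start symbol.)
{ [B → . ( T g], [B → . -], [B → . g], [B' → . B] }

First, augment the grammar with B' → B
I₀ = CLOSURE({ [B' → . B] }):
  [B' → . B] has the dot before B: add [B → . ( T g], [B → . g], [B → . -]
No further items can be added.

I₀ = { [B → . ( T g], [B → . -], [B → . g], [B' → . B] }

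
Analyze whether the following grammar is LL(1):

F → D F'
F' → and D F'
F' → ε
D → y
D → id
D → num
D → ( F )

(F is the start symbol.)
Relevant sets:
  FOLLOW(F') = { $, ')' }

For F':
  PREDICT(F' → and D F') = { 'and' }
  PREDICT(F' → ε) = { $, ')' }
For D:
  PREDICT(D → y) = { 'y' }
  PREDICT(D → id) = { 'id' }
  PREDICT(D → num) = { 'num' }
  PREDICT(D → '(' F ')') = { '(' }
F has a single production, so nothing to check there.

All predict sets are disjoint. The grammar IS LL(1).

Answer: Yes, the grammar is LL(1).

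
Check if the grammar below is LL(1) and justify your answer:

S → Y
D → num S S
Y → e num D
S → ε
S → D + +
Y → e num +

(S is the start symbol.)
No. Predict set conflict for S: { 'e' }

A grammar is LL(1) if for each non-terminal N with multiple productions, the predict sets of those productions are pairwise disjoint, where PREDICT(N → α) = (FIRST(α) \ {ε}) ∪ (FOLLOW(N) if α ⇒* ε).

Relevant sets:
  FIRST(Y) = { 'e' }
  FIRST(D) = { 'num' }
  FOLLOW(S) = { $, '+', 'e', 'num' }

For S:
  PREDICT(S → Y) = { 'e' }
  PREDICT(S → ε) = { $, '+', 'e', 'num' }
  PREDICT(S → D '+' '+') = { 'num' }
For Y:
  PREDICT(Y → e num D) = { 'e' }
  PREDICT(Y → e num '+') = { 'e' }
D has a single production, so nothing to check there.

Conflict found: Predict set conflict for S: { 'e' }
The grammar is NOT LL(1).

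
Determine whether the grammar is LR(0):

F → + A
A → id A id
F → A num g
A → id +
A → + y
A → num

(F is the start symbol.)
No. Shift-reduce conflict between [A → id + .] and [A → + . y]

A grammar is LR(0) if no state in the canonical LR(0) collection has:
  - both a shift item (dot before a terminal) and a complete item (shift-reduce conflict), or
  - two or more complete items (reduce-reduce conflict; the accept item [F' → F .] counts as a complete item here).

Augment with F' → F and build the canonical LR(0) collection (I0 = CLOSURE({[F' → . F]}), then GOTO on every symbol after a dot until no new states appear). It has 14 states:
  I0: { [A → . + y], [A → . id +], [A → . id A id], [A → . num], [F → . + A], [F → . A num g], [F' → . F] }  — shift
  I1: { [A → + . y], [A → . + y], [A → . id +], [A → . id A id], [A → . num], [F → + . A] }  — shift
  I2: { [F → A . num g] }  — shift
  I3: { [F' → F .] }  — accept
  I4: { [A → . + y], [A → . id +], [A → . id A id], [A → . num], [A → id . +], [A → id . A id] }  — shift
  I5: { [A → num .] }  — reduce
  I6: { [A → + . y], [A → id + .] }  — shift, reduce
  I7: { [A → id A . id] }  — shift
  I8: { [A → id A id .] }  — reduce
  I9: { [A → + y .] }  — reduce
  I10: { [F → A num . g] }  — shift
  I11: { [F → A num g .] }  — reduce
  I12: { [A → + . y] }  — shift
  I13: { [F → + A .] }  — reduce

Conflict in state I6:
  Shift-reduce conflict between [A → id + .] and [A → + . y]
So the grammar is NOT LR(0).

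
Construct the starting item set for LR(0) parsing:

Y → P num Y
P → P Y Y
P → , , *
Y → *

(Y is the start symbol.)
{ [P → . , , *], [P → . P Y Y], [Y → . *], [Y → . P num Y], [Y' → . Y] }

First, augment the grammar with Y' → Y
I₀ = CLOSURE({ [Y' → . Y] }):
  [Y' → . Y] has the dot before Y: add [Y → . P num Y], [Y → . *]
  [Y → . P num Y] has the dot before P: add [P → . P Y Y], [P → . , , *]
No further items can be added.

I₀ = { [P → . , , *], [P → . P Y Y], [Y → . *], [Y → . P num Y], [Y' → . Y] }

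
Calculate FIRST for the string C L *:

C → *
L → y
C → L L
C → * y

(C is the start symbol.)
{ '*', 'y' }

FIRST sets of the non-terminals involved (from the grammar, by fixed-point iteration):
  FIRST(C) = { '*', 'y' }

To compute FIRST(C L *), process the symbols left to right:
Symbol C is a non-terminal. Add FIRST(C) \ {ε} = { '*', 'y' }
C is not nullable (ε ∉ FIRST(C)), so stop here.
FIRST(C L *) = { '*', 'y' }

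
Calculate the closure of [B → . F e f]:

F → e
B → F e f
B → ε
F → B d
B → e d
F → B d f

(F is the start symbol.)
{ [B → . F e f], [B → . e d], [B → .], [F → . B d f], [F → . B d], [F → . e] }

To compute CLOSURE, for each item [A → α.Bβ] where B is a non-terminal, add [B → .γ] for all productions B → γ; repeat for the newly added items until nothing changes.

Start with: [B → . F e f]
  [B → . F e f] has the dot before F: add [F → . e], [F → . B d], [F → . B d f]
  [F → . B d] has the dot before B: add [B → .], [B → . e d]
No further items can be added.

CLOSURE = { [B → . F e f], [B → . e d], [B → .], [F → . B d f], [F → . B d], [F → . e] }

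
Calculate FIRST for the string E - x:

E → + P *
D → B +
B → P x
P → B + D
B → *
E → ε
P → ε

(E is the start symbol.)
FIRST sets of the non-terminals involved (from the grammar, by fixed-point iteration):
  FIRST(E) = { '+', ε }

To compute FIRST(E - x), process the symbols left to right:
Symbol E is a non-terminal. Add FIRST(E) \ {ε} = { '+' }
E is nullable (ε ∈ FIRST(E)), continue to the next symbol.
Symbol - is a terminal. Add '-' and stop.
FIRST(E - x) = { '+', '-' }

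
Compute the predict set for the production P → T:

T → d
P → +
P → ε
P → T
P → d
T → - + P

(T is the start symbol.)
PREDICT(P → T) = (FIRST(RHS) \ {ε}) ∪ (FOLLOW(P) if ε ∈ FIRST(RHS), i.e. RHS ⇒* ε)
FIRST(T) = { '-', 'd' }
FIRST(T) = { '-', 'd' }
ε ∉ FIRST(T), so FOLLOW(P) is not added.
PREDICT(P → T) = { '-', 'd' }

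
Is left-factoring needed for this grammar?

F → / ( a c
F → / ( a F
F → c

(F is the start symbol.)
Yes, F has productions with common prefix '/ ( a'

Left-factoring is needed when two productions for the same non-terminal
share a common prefix on the right-hand side.

Productions for F:
  F → / ( a c
  F → / ( a F
  F → c

Found common prefix '/ ( a' in productions for F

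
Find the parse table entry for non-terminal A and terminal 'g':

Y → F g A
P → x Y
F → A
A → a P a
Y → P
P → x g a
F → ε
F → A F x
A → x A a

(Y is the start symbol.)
Empty (error entry)

To find M[A, 'g'], we find productions for A where 'g' is in the predict set (PREDICT(N → α) = (FIRST(α) \ {ε}) ∪ (FOLLOW(N) if α ⇒* ε)).

A → a P a: PREDICT = { 'a' }
A → x A a: PREDICT = { 'x' }

M[A, 'g'] is empty (no production applies)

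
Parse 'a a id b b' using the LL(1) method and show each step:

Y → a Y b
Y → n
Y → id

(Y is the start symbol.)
LL(1) parsing maintains a stack (initially the start symbol over $) and the input. At each step: if the stack top is a terminal, match it against the current input token; if it is a non-terminal N, replace it with the RHS of M[N, lookahead] (the unique production whose predict set contains the lookahead).

Stack is shown with the top on the left.

Stack      Input         Action
-------------------------------
Y $        a a id b b $  output Y → a Y b
a Y b $    a a id b b $  match 'a'
Y b $      a id b b $    output Y → a Y b
a Y b b $  a id b b $    match 'a'
Y b b $    id b b $      output Y → id
id b b $   id b b $      match 'id'
b b $      b b $         match 'b'
b $        b $           match 'b'
$          $             accept

The string is accepted.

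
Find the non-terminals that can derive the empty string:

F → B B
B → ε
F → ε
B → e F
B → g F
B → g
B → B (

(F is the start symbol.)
A non-terminal is nullable if it can derive ε (the empty string): either it has an ε-production, or it has a production whose right-hand side consists entirely of nullable non-terminals.

ε-productions: B → ε, F → ε
So B, F are immediately nullable.
Every non-terminal is now nullable.
Nullable = { 'B', 'F' }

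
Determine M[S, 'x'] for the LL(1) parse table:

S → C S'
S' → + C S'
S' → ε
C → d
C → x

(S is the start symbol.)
To find M[S, 'x'], we find productions for S where 'x' is in the predict set (PREDICT(N → α) = (FIRST(α) \ {ε}) ∪ (FOLLOW(N) if α ⇒* ε)).

Relevant sets:
  FIRST(C) = { 'd', 'x' }

S → C S': PREDICT = { 'd', 'x' }
  'x' is in predict set, so this production goes in M[S, 'x']

M[S, 'x'] = S → C S'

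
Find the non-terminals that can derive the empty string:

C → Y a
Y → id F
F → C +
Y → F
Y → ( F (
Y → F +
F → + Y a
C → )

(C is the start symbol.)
There are no ε-productions, so no non-terminal can derive ε.
No non-terminals are nullable.

Answer: None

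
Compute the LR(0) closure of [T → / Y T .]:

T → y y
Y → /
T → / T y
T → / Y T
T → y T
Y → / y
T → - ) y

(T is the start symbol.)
{ [T → / Y T .] }

To compute CLOSURE, for each item [A → α.Bβ] where B is a non-terminal, add [B → .γ] for all productions B → γ; repeat for the newly added items until nothing changes.

Start with: [T → / Y T .]
The dot is at the end, so nothing is added.

CLOSURE = { [T → / Y T .] }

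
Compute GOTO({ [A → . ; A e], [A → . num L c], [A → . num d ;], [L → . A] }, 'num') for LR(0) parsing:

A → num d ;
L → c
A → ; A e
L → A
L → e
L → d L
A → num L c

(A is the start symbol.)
{ [A → . ; A e], [A → . num L c], [A → . num d ;], [A → num . L c], [A → num . d ;], [L → . A], [L → . c], [L → . d L], [L → . e] }

GOTO(I, 'num') = CLOSURE({ [A → αX.β] : [A → α.Xβ] ∈ I, X = 'num' })

Items with dot before 'num', with the dot advanced:
  [A → . num L c] → [A → num . L c]
  [A → . num d ;] → [A → num . d ;]
Closure of the advanced items:
  [A → num . L c] has the dot before L: add [L → . c], [L → . A], [L → . e], [L → . d L]
  [L → . A] has the dot before A: add [A → . num d ;], [A → . ; A e], [A → . num L c]

GOTO = { [A → . ; A e], [A → . num L c], [A → . num d ;], [A → num . L c], [A → num . d ;], [L → . A], [L → . c], [L → . d L], [L → . e] }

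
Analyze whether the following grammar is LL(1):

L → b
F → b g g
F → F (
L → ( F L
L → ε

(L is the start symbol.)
Relevant sets:
  FIRST(F) = { 'b' }
  FOLLOW(L) = { $ }

For L:
  PREDICT(L → b) = { 'b' }
  PREDICT(L → '(' F L) = { '(' }
  PREDICT(L → ε) = { $ }
For F:
  PREDICT(F → b g g) = { 'b' }
  PREDICT(F → F '(') = { 'b' }

Conflict found: Predict set conflict for F: { 'b' }
The grammar is NOT LL(1).

Answer: No. Predict set conflict for F: { 'b' }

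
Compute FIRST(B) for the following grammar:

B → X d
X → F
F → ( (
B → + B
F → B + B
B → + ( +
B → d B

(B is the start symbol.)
To compute FIRST(B), examine every production with B on the left-hand side, reading each right-hand side left to right until a non-nullable symbol is reached.

FIRST sets of the other non-terminals involved (by the same procedure, iterated to a fixed point):
  FIRST(X) = { '(', '+', 'd' }

From B → X d:
  - X is a non-terminal: add FIRST(X) \ {ε} = { '(', '+', 'd' }
    X is not nullable, so stop
From B → + B:
  - '+' is a terminal: add '+' and stop
From B → + ( +:
  - '+' is a terminal: add '+' and stop
From B → d B:
  - d is a terminal: add 'd' and stop

Collecting: FIRST(B) = { '(', '+', 'd' }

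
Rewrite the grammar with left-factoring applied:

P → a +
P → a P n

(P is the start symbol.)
P → a P'
P' → +
P' → P n

Left-factoring transforms A → αβ₁ | αβ₂ into A → αA' and A' → β₁ | β₂
(α is the longest common prefix among the alternatives). Repeat until
no nonterminal has two alternatives with a common prefix.

Round 1: P has alternatives sharing prefix 'a'. Introduce P': P → a P'
  Add: P' → +
  Add: P' → P n

No remaining common prefixes — done.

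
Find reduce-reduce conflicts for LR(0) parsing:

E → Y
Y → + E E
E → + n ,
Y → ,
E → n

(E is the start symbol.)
A reduce-reduce conflict occurs when an LR(0) state has two complete items [A → α .] and [B → β .] — both call for a reduction, and with no lookahead the parser cannot choose between them.

Augment with E' → E and build the canonical LR(0) collection (I0 = CLOSURE({[E' → . E]}), then GOTO on every symbol after a dot until no new states appear). It has 10 states:
  I0: { [E → . + n ,], [E → . Y], [E → . n], [E' → . E], [Y → . + E E], [Y → . ,] }  — shift
  I1: { [E → + . n ,], [E → . + n ,], [E → . Y], [E → . n], [Y → + . E E], [Y → . + E E], [Y → . ,] }  — shift
  I2: { [Y → , .] }  — reduce
  I3: { [E' → E .] }  — accept
  I4: { [E → Y .] }  — reduce
  I5: { [E → n .] }  — reduce
  I6: { [E → . + n ,], [E → . Y], [E → . n], [Y → + E . E], [Y → . + E E], [Y → . ,] }  — shift
  I7: { [E → + n . ,], [E → n .] }  — shift, reduce
  I8: { [E → + n , .] }  — reduce
  I9: { [Y → + E E .] }  — reduce

No state contains more than one complete item.

Answer: No reduce-reduce conflicts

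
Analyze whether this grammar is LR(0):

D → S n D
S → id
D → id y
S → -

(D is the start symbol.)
No. Shift-reduce conflict between [S → id .] and [D → id . y]

A grammar is LR(0) if no state in the canonical LR(0) collection has:
  - both a shift item (dot before a terminal) and a complete item (shift-reduce conflict), or
  - two or more complete items (reduce-reduce conflict; the accept item [D' → D .] counts as a complete item here).

Augment with D' → D and build the canonical LR(0) collection (I0 = CLOSURE({[D' → . D]}), then GOTO on every symbol after a dot until no new states appear). It has 8 states:
  I0: { [D → . S n D], [D → . id y], [D' → . D], [S → . -], [S → . id] }  — shift
  I1: { [S → - .] }  — reduce
  I2: { [D' → D .] }  — accept
  I3: { [D → S . n D] }  — shift
  I4: { [D → id . y], [S → id .] }  — shift, reduce
  I5: { [D → id y .] }  — reduce
  I6: { [D → . S n D], [D → . id y], [D → S n . D], [S → . -], [S → . id] }  — shift
  I7: { [D → S n D .] }  — reduce

Conflict in state I4:
  Shift-reduce conflict between [S → id .] and [D → id . y]
So the grammar is NOT LR(0).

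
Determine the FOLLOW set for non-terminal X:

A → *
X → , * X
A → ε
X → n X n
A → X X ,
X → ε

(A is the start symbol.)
To compute FOLLOW(X), find every occurrence of X on a right-hand side N → α X β: add FIRST(β) \ {ε}, and if β is empty or nullable also add FOLLOW(N). Iterate to a fixed point.

In X → , * X: X is at the end; this adds FOLLOW(X) to itself — nothing new
In X → n X n: X is followed by n, add FIRST(n) \ {ε} = { 'n' }
In A → X X ,: X is followed by X ',', add FIRST(X ',') \ {ε} = { ',', 'n' }
In A → X X ,: X is followed by ',', add FIRST(',') \ {ε} = { ',' }

Taking the union: FOLLOW(X) = { ',', 'n' }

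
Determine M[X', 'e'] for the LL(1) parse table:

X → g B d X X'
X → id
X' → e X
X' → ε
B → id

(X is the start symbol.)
X' → e X, X' → ε

To find M[X', 'e'], we find productions for X' where 'e' is in the predict set (PREDICT(N → α) = (FIRST(α) \ {ε}) ∪ (FOLLOW(N) if α ⇒* ε)).

Relevant sets:
  FOLLOW(X') = { $, 'e' }

X' → e X: PREDICT = { 'e' }
  'e' is in predict set, so this production goes in M[X', 'e']
X' → ε: PREDICT = { $, 'e' }
  'e' is in predict set, so this production goes in M[X', 'e']

M[X', 'e'] = X' → e X, X' → ε  (a multiply-defined cell — the grammar is not LL(1))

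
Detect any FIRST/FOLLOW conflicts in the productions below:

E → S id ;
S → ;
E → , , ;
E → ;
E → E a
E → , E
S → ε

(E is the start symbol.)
A FIRST/FOLLOW conflict occurs when a non-terminal N has a nullable alternative N → β (β ⇒* ε) and another alternative N → α with FIRST(α) ∩ FOLLOW(N) ≠ ∅: on such a lookahead the parser cannot decide between expanding α and letting N vanish via β.

Nullable non-terminals: S.

S: nullable alternative(s) S → ε; FOLLOW(S) = { 'id' }
  S → ;: FIRST \ {ε} = { ';' } — disjoint from FOLLOW(S)
  S → ε: FIRST \ {ε} = { } — this is the only nullable alternative, skip

E has no nullable alternative, so no FIRST/FOLLOW check is needed there.

No FIRST/FOLLOW conflicts found.

Answer: No FIRST/FOLLOW conflicts.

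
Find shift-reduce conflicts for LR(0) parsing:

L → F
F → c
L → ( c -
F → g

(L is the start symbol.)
No shift-reduce conflicts

Augment with L' → L and build the canonical LR(0) collection (I0 = CLOSURE({[L' → . L]}), then GOTO on every symbol after a dot until no new states appear). It has 8 states:
  I0: { [F → . c], [F → . g], [L → . ( c -], [L → . F], [L' → . L] }  — shift
  I1: { [L → ( . c -] }  — shift
  I2: { [L → F .] }  — reduce
  I3: { [L' → L .] }  — accept
  I4: { [F → c .] }  — reduce
  I5: { [F → g .] }  — reduce
  I6: { [L → ( c . -] }  — shift
  I7: { [L → ( c - .] }  — reduce

No state contains both a complete item and a shift item.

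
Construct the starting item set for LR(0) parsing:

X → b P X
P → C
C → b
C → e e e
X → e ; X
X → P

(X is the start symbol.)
First, augment the grammar with X' → X
I₀ = CLOSURE({ [X' → . X] }):
  [X' → . X] has the dot before X: add [X → . b P X], [X → . e ; X], [X → . P]
  [X → . P] has the dot before P: add [P → . C]
  [P → . C] has the dot before C: add [C → . b], [C → . e e e]
No further items can be added.

I₀ = { [C → . b], [C → . e e e], [P → . C], [X → . P], [X → . b P X], [X → . e ; X], [X' → . X] }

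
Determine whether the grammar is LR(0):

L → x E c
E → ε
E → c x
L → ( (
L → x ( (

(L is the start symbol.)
No. Shift-reduce conflict between [E → .] and [E → . c x]

Augment with L' → L and build the canonical LR(0) collection (I0 = CLOSURE({[L' → . L]}), then GOTO on every symbol after a dot until no new states appear). It has 11 states:
  I0: { [L → . ( (], [L → . x ( (], [L → . x E c], [L' → . L] }  — shift
  I1: { [L → ( . (] }  — shift
  I2: { [L' → L .] }  — accept
  I3: { [E → . c x], [E → .], [L → x . ( (], [L → x . E c] }  — shift, reduce
  I4: { [L → x ( . (] }  — shift
  I5: { [L → x E . c] }  — shift
  I6: { [E → c . x] }  — shift
  I7: { [E → c x .] }  — reduce
  I8: { [L → x E c .] }  — reduce
  I9: { [L → x ( ( .] }  — reduce
  I10: { [L → ( ( .] }  — reduce

Conflict in state I3:
  Shift-reduce conflict between [E → .] and [E → . c x]
So the grammar is NOT LR(0).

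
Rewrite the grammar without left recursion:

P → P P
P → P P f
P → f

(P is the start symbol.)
P is directly left-recursive. The standard transformation for
  A → A α₁ | ... | A α_m | β₁ | ... | β_n
is
  A  → β₁ A' | ... | β_n A'
  A' → α₁ A' | ... | α_m A' | ε

P → f becomes P → f P'
P → P P becomes P' → P P'
P → P P f becomes P' → P f P'
Add P' → ε

Resulting grammar:
P → f P'
P' → P P'
P' → P f P'
P' → ε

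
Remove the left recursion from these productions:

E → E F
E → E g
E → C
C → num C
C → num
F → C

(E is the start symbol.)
E is directly left-recursive. The standard transformation for
  A → A α₁ | ... | A α_m | β₁ | ... | β_n
is
  A  → β₁ A' | ... | β_n A'
  A' → α₁ A' | ... | α_m A' | ε

E → C becomes E → C E'
E → E F becomes E' → F E'
E → E g becomes E' → g E'
Add E' → ε

Productions for other non-terminals are unchanged:
  C → num C
  C → num
  F → C

Resulting grammar:
E → C E'
E' → F E'
E' → g E'
E' → ε
C → num C
C → num
F → C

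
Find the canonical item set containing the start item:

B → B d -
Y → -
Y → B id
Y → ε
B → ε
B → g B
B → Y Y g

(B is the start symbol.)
First, augment the grammar with B' → B
I₀ = CLOSURE({ [B' → . B] }):
  [B' → . B] has the dot before B: add [B → . B d -], [B → .], [B → . g B], [B → . Y Y g]
  [B → . Y Y g] has the dot before Y: add [Y → . -], [Y → . B id], [Y → .]
No further items can be added.

I₀ = { [B → . B d -], [B → . Y Y g], [B → . g B], [B → .], [B' → . B], [Y → . -], [Y → . B id], [Y → .] }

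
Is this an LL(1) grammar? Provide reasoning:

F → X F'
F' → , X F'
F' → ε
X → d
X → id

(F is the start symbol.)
A grammar is LL(1) if for each non-terminal N with multiple productions, the predict sets of those productions are pairwise disjoint, where PREDICT(N → α) = (FIRST(α) \ {ε}) ∪ (FOLLOW(N) if α ⇒* ε).

Relevant sets:
  FOLLOW(F') = { $ }

For F':
  PREDICT(F' → ',' X F') = { ',' }
  PREDICT(F' → ε) = { $ }
For X:
  PREDICT(X → d) = { 'd' }
  PREDICT(X → id) = { 'id' }
F has a single production, so nothing to check there.

All predict sets are disjoint. The grammar IS LL(1).

Answer: Yes, the grammar is LL(1).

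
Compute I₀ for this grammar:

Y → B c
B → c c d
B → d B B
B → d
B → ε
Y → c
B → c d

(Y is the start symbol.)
{ [B → . c c d], [B → . c d], [B → . d B B], [B → . d], [B → .], [Y → . B c], [Y → . c], [Y' → . Y] }

First, augment the grammar with Y' → Y
I₀ = CLOSURE({ [Y' → . Y] }):
  [Y' → . Y] has the dot before Y: add [Y → . B c], [Y → . c]
  [Y → . B c] has the dot before B: add [B → . c c d], [B → . d B B], [B → . d], [B → .], [B → . c d]
No further items can be added.

I₀ = { [B → . c c d], [B → . c d], [B → . d B B], [B → . d], [B → .], [Y → . B c], [Y → . c], [Y' → . Y] }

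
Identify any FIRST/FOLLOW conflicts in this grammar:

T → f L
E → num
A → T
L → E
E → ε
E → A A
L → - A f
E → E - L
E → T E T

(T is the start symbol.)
A FIRST/FOLLOW conflict occurs when a non-terminal N has a nullable alternative N → β (β ⇒* ε) and another alternative N → α with FIRST(α) ∩ FOLLOW(N) ≠ ∅: on such a lookahead the parser cannot decide between expanding α and letting N vanish via β.

Nullable non-terminals: E, L.
FIRST sets used below: FIRST(A) = { 'f' }, FIRST(E) = { '-', 'f', 'num', ε }, FIRST(T) = { 'f' }

E: nullable alternative(s) E → ε; FOLLOW(E) = { $, '-', 'f', 'num' }
  E → num: FIRST \ {ε} = { 'num' } — overlaps FOLLOW(E) on { 'num' }: CONFLICT
  E → ε: FIRST \ {ε} = { } — this is the only nullable alternative, skip
  E → A A: FIRST \ {ε} = { 'f' } — overlaps FOLLOW(E) on { 'f' }: CONFLICT
  E → E - L: FIRST \ {ε} = { '-', 'f', 'num' } — overlaps FOLLOW(E) on { '-', 'f', 'num' }: CONFLICT
  E → T E T: FIRST \ {ε} = { 'f' } — overlaps FOLLOW(E) on { 'f' }: CONFLICT

L: nullable alternative(s) L → E; FOLLOW(L) = { $, '-', 'f', 'num' }
  L → E: FIRST \ {ε} = { '-', 'f', 'num' } — this is the only nullable alternative, skip
  L → - A f: FIRST \ {ε} = { '-' } — overlaps FOLLOW(L) on { '-' }: CONFLICT

A, T have no nullable alternative, so no FIRST/FOLLOW check is needed there.

So the grammar has 5 FIRST/FOLLOW conflicts (marked CONFLICT above).

Answer: Yes. E → num with FOLLOW(E) on { 'num' }; E → A A with FOLLOW(E) on { 'f' }; E → E '-' L with FOLLOW(E) on { '-', 'f', 'num' }; E → T E T with FOLLOW(E) on { 'f' }; L → '-' A f with FOLLOW(L) on { '-' }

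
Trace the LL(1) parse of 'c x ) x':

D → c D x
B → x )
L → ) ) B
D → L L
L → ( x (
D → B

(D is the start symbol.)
LL(1) parsing maintains a stack (initially the start symbol over $) and the input. At each step: if the stack top is a terminal, match it against the current input token; if it is a non-terminal N, replace it with the RHS of M[N, lookahead] (the unique production whose predict set contains the lookahead).

Stack is shown with the top on the left.

Stack    Input      Action
--------------------------
D $      c x ) x $  output D → c D x
c D x $  c x ) x $  match 'c'
D x $    x ) x $    output D → B
B x $    x ) x $    output B → x )
x ) x $  x ) x $    match 'x'
) x $    ) x $      match ')'
x $      x $        match 'x'
$        $          accept

The string is accepted.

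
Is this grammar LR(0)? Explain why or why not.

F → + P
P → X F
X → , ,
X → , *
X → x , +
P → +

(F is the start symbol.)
Yes, the grammar is LR(0)

A grammar is LR(0) if no state in the canonical LR(0) collection has:
  - both a shift item (dot before a terminal) and a complete item (shift-reduce conflict), or
  - two or more complete items (reduce-reduce conflict; the accept item [F' → F .] counts as a complete item here).

Augment with F' → F and build the canonical LR(0) collection (I0 = CLOSURE({[F' → . F]}), then GOTO on every symbol after a dot until no new states appear). It has 13 states:
  I0: { [F → . + P], [F' → . F] }  — shift
  I1: { [F → + . P], [P → . +], [P → . X F], [X → . , *], [X → . , ,], [X → . x , +] }  — shift
  I2: { [F' → F .] }  — accept
  I3: { [P → + .] }  — reduce
  I4: { [X → , . *], [X → , . ,] }  — shift
  I5: { [F → + P .] }  — reduce
  I6: { [F → . + P], [P → X . F] }  — shift
  I7: { [X → x . , +] }  — shift
  I8: { [X → x , . +] }  — shift
  I9: { [X → x , + .] }  — reduce
  I10: { [P → X F .] }  — reduce
  I11: { [X → , * .] }  — reduce
  I12: { [X → , , .] }  — reduce

Every state is either a pure shift/goto state or contains exactly one complete item and nothing to shift — no conflicts. The grammar is LR(0).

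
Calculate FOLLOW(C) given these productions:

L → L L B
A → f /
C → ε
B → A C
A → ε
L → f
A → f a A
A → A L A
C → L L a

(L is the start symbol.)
{ $, 'a', 'f' }

In B → A C: C is at the end, add FOLLOW(B)

The FOLLOW sets referred to above (computed the same way, to a fixed point):
  FOLLOW(B) = { $, 'a', 'f' }

Taking the union: FOLLOW(C) = { $, 'a', 'f' }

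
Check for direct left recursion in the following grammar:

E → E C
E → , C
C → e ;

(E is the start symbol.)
Yes, E is left-recursive

Direct left recursion occurs when N → N α for some non-terminal N (the right-hand side begins with the left-hand side itself).

E → E C: LEFT RECURSIVE (starts with E)
E → , C: starts with ','
C → e ;: starts with e

The grammar has direct left recursion on: E.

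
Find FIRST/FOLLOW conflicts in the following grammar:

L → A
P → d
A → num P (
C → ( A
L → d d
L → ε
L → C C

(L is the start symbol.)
A FIRST/FOLLOW conflict occurs when a non-terminal N has a nullable alternative N → β (β ⇒* ε) and another alternative N → α with FIRST(α) ∩ FOLLOW(N) ≠ ∅: on such a lookahead the parser cannot decide between expanding α and letting N vanish via β.

Nullable non-terminals: L.
FIRST sets used below: FIRST(A) = { 'num' }, FIRST(C) = { '(' }

L: nullable alternative(s) L → ε; FOLLOW(L) = { $ }
  L → A: FIRST \ {ε} = { 'num' } — disjoint from FOLLOW(L)
  L → d d: FIRST \ {ε} = { 'd' } — disjoint from FOLLOW(L)
  L → ε: FIRST \ {ε} = { } — this is the only nullable alternative, skip
  L → C C: FIRST \ {ε} = { '(' } — disjoint from FOLLOW(L)

A, C, P have no nullable alternative, so no FIRST/FOLLOW check is needed there.

No FIRST/FOLLOW conflicts found.

Answer: No FIRST/FOLLOW conflicts.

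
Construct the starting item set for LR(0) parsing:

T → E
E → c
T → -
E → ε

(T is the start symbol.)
First, augment the grammar with T' → T
I₀ = CLOSURE({ [T' → . T] }):
  [T' → . T] has the dot before T: add [T → . E], [T → . -]
  [T → . E] has the dot before E: add [E → . c], [E → .]
No further items can be added.

I₀ = { [E → . c], [E → .], [T → . -], [T → . E], [T' → . T] }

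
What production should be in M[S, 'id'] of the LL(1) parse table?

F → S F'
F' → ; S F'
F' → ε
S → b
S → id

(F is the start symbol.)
S → id

To find M[S, 'id'], we find productions for S where 'id' is in the predict set (PREDICT(N → α) = (FIRST(α) \ {ε}) ∪ (FOLLOW(N) if α ⇒* ε)).

S → b: PREDICT = { 'b' }
S → id: PREDICT = { 'id' }
  'id' is in predict set, so this production goes in M[S, 'id']

M[S, 'id'] = S → id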